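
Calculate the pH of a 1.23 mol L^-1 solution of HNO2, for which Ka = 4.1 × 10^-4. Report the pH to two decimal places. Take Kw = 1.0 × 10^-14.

pH = 1.65

HNO2 ⇌ NO2- + H+
Let x = [H+] at equilibrium. Ka = x²/(1.23 − x).
Assume x ≪ 1.23: x ≈ √(4.1 × 10^-4 × 1.23) = 2.25 × 10^-2 M
(x/C₀ = 1.8% < 5%, so the approximation holds.)
pH = −log(2.25 × 10^-2) = 1.65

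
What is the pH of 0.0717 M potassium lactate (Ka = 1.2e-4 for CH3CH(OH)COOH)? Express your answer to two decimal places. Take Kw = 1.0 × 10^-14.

pH = 8.39

CH3CH(OH)COO- is the conjugate base of the weak acid CH3CH(OH)COOH.
Kb = Kw/Ka = 1.0×10^-14 / 1.2 × 10^-4 = 8.33 × 10^-11
Kb = [OH-]²/(0.0717 − [OH-]) = 8.33 × 10^-11
Neglecting [OH-] in the denominator: [OH-] = √(8.33 × 10^-11 × 0.0717) = 2.44 × 10^-6 M
pOH = 5.61, so pH = 14.00 − pOH = 8.39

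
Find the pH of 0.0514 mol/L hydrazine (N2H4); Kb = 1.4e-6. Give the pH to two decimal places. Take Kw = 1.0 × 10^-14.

pH = 10.43

N2H4 + H2O ⇌ N2H5+ + OH-
Kb = [OH-]²/(0.0514 − [OH-]) = 1.4 × 10^-6
Neglecting [OH-] in the denominator: [OH-] = √(1.4 × 10^-6 × 0.0514) = 2.68 × 10^-4 M
([OH-]/C₀ = 0.52% < 5%, so the approximation holds.)
pOH = −log(2.68 × 10^-4) = 3.57; pH = 14.00 − 3.57 = 10.43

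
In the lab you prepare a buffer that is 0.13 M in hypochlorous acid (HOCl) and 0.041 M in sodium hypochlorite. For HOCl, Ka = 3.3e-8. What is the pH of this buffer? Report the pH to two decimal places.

pKa = −log(3.3 × 10^-8) = 7.481
pH = pKa + log([A⁻]/[HA]) = 7.481 + log(0.041/0.13)
pH = 7.481 + (-0.501) = 6.98

pH = 6.98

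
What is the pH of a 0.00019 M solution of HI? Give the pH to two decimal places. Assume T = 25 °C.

HI is a strong acid and dissociates completely, so [H+] = 0.00019 M.
pH = -log(0.00019) = 3.72

pH = 3.72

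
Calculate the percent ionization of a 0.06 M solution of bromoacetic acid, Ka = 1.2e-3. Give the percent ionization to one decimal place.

BrCH2COOH ⇌ BrCH2COO- + H+; let x = [H+] at equilibrium.
Ka = x²/(C₀ − x); solving the quadratic gives x = 7.91 × 10^-3 M.
Fraction ionized = 7.91 × 10^-3 / 0.06 = 0.1318 → 13.2%

13.2%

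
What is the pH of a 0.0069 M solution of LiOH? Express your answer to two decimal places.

LiOH is a strong base; [OH-] = 0.0069 M.
pOH = -log(0.0069) = 2.16
pH = 14.00 - 2.16 = 11.84

pH = 11.84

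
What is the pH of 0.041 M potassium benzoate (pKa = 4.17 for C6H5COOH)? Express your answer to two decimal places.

C6H5COO- is the conjugate base of the weak acid C6H5COOH.
Ka = 10^(−4.17) = 6.76 × 10^-5
Kb = Kw/Ka = 1.0×10^-14 / 6.76 × 10^-5 = 1.48 × 10^-10
Kb = [OH-]²/(0.041 − [OH-]) = 1.48 × 10^-10
Assume [OH-] ≪ 0.041: [OH-] ≈ √(1.48 × 10^-10 × 0.041) = 2.46 × 10^-6 M
Check: 0.006% ionized — well under 5%, approximation valid.
pOH = −log(2.46 × 10^-6) = 5.61; pH = 14.00 − 5.61 = 8.39

pH = 8.39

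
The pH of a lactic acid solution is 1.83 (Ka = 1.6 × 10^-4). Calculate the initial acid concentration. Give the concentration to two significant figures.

[H+] = 10^(-1.83) = 1.48 × 10^-2 M = x
Ka = x²/(C₀ − x) ⇒ C₀ = x + x²/Ka
C₀ = 1.48 × 10^-2 + (1.48 × 10^-2)²/(1.6 × 10^-4) = 1.38 M

C₀ = 1.4 M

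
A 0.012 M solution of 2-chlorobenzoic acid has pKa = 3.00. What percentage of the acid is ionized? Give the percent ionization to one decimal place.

25.0%

ClC6H4COOH ⇌ ClC6H4COO- + H+; let x = [H+] at equilibrium.
Ka = 10^(−3.00) = 1.00 × 10^-3
Solve x² + 0.001x − 1.2e-05 = 0 → x = 3.00 × 10^-3 M
% ionization = x/C₀ × 100% = 3.00 × 10^-3/0.012 × 100% = 25.0%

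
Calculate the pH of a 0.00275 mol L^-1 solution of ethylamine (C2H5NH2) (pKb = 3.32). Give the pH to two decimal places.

C2H5NH2 + H2O ⇌ C2H5NH3+ + OH-
Kb = 10^(−3.32) = 4.79 × 10^-4
Kb = [OH-]²/(0.00275 − [OH-]) = 4.79 × 10^-4
[OH-] is not negligible relative to C₀; solve [OH-]² + 0.000479·[OH-] − 1.32e-06 = 0.
[OH-] = [−0.000479 + √(0.000479² + 5.27e-06)]/2 = 9.33 × 10^-4 M
pOH = −log(9.33 × 10^-4) = 3.03; pH = 14.00 − 3.03 = 10.97

pH = 10.97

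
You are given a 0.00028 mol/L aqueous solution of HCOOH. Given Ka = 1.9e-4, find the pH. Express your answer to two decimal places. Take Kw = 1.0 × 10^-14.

HCOOH ⇌ HCOO- + H+
From the ICE table, Ka = x²/(0.00028 − x) = 1.9 × 10^-4.
x is not negligible relative to C₀; solve x² + 0.00019·x − 5.32e-08 = 0.
x = [−0.00019 + √(0.00019² + 2.13e-07)]/2 = 1.54 × 10^-4 M
pH = −log(1.54 × 10^-4) = 3.81

pH = 3.81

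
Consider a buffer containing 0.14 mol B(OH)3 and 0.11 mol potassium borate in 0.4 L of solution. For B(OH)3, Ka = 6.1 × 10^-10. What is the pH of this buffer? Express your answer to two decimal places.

pKa = −log(6.1 × 10^-10) = 9.215
Using pH = pKa + log([base]/[acid]) with [base]/[acid] = 0.11/0.14:
pH = 9.215 + (-0.105) = 9.11

pH = 9.11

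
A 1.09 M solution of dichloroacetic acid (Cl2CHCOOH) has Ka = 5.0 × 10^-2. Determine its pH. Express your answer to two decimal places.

Cl2CHCOOH ⇌ Cl2CHCOO- + H+
From the ICE table, Ka = [H+]²/(1.09 − [H+]) = 5.0 × 10^-2.
[H+] is not negligible relative to C₀; solve [H+]² + 0.05·[H+] − 0.0545 = 0.
[H+] = [−0.05 + √(0.05² + 0.218)]/2 = 2.10 × 10^-1 M
pH = −log(2.10 × 10^-1) = 0.68

pH = 0.68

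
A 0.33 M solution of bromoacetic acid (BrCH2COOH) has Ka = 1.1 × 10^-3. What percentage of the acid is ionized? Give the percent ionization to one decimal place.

BrCH2COOH ⇌ BrCH2COO- + H+; let x = [H+] at equilibrium.
Ka = x²/(C₀ − x); solving the quadratic gives x = 1.85 × 10^-2 M.
% ionization = x/C₀ × 100% = 1.85 × 10^-2/0.33 × 100% = 5.6%

5.6%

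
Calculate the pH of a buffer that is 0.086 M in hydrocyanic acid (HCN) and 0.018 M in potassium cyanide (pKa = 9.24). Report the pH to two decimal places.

pH = pKa + log([A⁻]/[HA]) = 9.24 + log(0.018/0.086)
pH = 9.24 + (-0.679) = 8.56

pH = 8.56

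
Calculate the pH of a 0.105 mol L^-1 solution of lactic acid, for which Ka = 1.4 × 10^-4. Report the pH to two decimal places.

CH3CH(OH)COOH ⇌ CH3CH(OH)COO- + H+
Let x = [H+] at equilibrium. Ka = x²/(0.105 − x).
Assume x ≪ 0.105: x ≈ √(1.4 × 10^-4 × 0.105) = 3.83 × 10^-3 M
(x/C₀ = 3.7% < 5%, so the approximation holds.)
pH = −log(3.83 × 10^-3) = 2.42

pH = 2.42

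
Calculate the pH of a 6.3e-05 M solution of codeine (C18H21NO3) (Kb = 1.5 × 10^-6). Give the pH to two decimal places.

C18H21NO3 + H2O ⇌ C18H22NO3+ + OH-
From the ICE table, Kb = [OH-]²/(6.3e-05 − [OH-]) = 1.5 × 10^-6.
[OH-] is not negligible relative to C₀; solve [OH-]² + 1.5e-06·[OH-] − 9.45e-11 = 0.
[OH-] = [−1.5e-06 + √(1.5e-06² + 3.78e-10)]/2 = 9.00 × 10^-6 M
pOH = 5.05, so pH = 14.00 − pOH = 8.95

pH = 8.95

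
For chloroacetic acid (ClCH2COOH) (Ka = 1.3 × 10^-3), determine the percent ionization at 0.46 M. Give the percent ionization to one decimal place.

5.2%

ClCH2COOH ⇌ ClCH2COO- + H+; let x = [H+] at equilibrium.
Solve x² + 0.0013x − 0.000598 = 0 → x = 2.38 × 10^-2 M
Fraction ionized = 2.38 × 10^-2 / 0.46 = 0.0517 → 5.2%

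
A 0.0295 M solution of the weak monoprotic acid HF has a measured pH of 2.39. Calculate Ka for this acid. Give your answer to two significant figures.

[H+] = 10^(-2.39) = 4.07 × 10^-3 M
At equilibrium [HA] = 0.0295 − 4.07 × 10^-3 = 2.54 × 10^-2 M
Ka = [H+][A-]/[HA] = (4.07 × 10^-3)² / 2.54 × 10^-2 = 6.5 × 10^-4

Ka = 6.5 × 10^-4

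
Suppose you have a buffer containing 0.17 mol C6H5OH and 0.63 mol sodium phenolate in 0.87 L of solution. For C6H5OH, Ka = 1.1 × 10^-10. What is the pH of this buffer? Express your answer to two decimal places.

pKa = −log(1.1 × 10^-10) = 9.959
pH = pKa + log([A⁻]/[HA]) = 9.959 + log(0.63/0.17)
pH = 9.959 + (+0.569) = 10.53

pH = 10.53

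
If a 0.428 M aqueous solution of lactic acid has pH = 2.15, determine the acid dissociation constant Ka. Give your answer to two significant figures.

Ka = 1.2 × 10^-4

[H+] = 10^(-2.15) = 7.08 × 10^-3 M
At equilibrium [HA] = 0.428 − 7.08 × 10^-3 = 4.21 × 10^-1 M
Ka = [H+][A-]/[HA] = (7.08 × 10^-3)² / 4.21 × 10^-1 = 1.2 × 10^-4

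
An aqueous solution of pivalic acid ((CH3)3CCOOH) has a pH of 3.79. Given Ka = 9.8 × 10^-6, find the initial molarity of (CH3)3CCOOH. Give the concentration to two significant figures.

C₀ = 2.8 × 10^-3 M

[H+] = 10^(-3.79) = 1.62 × 10^-4 M = x
Ka = x²/(C₀ − x) ⇒ C₀ = x + x²/Ka
C₀ = 1.62 × 10^-4 + (1.62 × 10^-4)²/(9.8 × 10^-6) = 2.84 × 10^-3 M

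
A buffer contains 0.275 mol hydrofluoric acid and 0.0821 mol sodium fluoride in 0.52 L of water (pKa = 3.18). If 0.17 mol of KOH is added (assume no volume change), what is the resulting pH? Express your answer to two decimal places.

OH- converts HF to F-: HF → 0.105 mol, F- → 0.252 mol.
pH = pKa + log([A⁻]/[HA]) = 3.18 + log(0.252/0.105) = 3.18 +0.380

pH = 3.56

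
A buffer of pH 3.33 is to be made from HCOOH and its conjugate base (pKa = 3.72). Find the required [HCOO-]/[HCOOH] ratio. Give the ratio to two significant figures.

ratio = 0.41

pH = pKa + log(r) ⇒ log(r) = 3.33 − 3.72 = -0.39
r = [HCOO-]/[HCOOH] = 10^(-0.39) = 0.407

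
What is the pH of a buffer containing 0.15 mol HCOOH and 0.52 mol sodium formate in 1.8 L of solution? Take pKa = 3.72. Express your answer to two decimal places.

pH = 4.26

Henderson–Hasselbalch: pH = pKa + log([HCOO-]/[HCOOH]) = 3.72 + log(0.52/0.15)
pH = 3.72 + (+0.540) = 4.26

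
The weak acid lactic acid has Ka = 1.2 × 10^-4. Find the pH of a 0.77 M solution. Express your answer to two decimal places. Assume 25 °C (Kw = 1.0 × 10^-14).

pH = 2.02

CH3CH(OH)COOH ⇌ CH3CH(OH)COO- + H+
Let x = [H+] at equilibrium. Ka = x²/(0.77 − x).
Neglecting x in the denominator: x = √(1.2 × 10^-4 × 0.77) = 9.61 × 10^-3 M
pH = −log(9.61 × 10^-3) = 2.02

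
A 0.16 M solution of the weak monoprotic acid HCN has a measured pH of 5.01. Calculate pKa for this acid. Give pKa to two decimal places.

pKa = 9.22

[H+] = 10^(-5.01) = 9.77 × 10^-6 M
At equilibrium [HA] = 0.16 − 9.77 × 10^-6 = 1.60 × 10^-1 M
Ka = [H+][A-]/[HA] = (9.77 × 10^-6)² / 1.60 × 10^-1 = 5.97 × 10^-10
pKa = -log(5.97 × 10^-10) = 9.22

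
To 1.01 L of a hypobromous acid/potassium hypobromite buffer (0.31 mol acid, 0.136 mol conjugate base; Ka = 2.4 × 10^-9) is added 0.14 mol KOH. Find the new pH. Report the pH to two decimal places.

pH = 8.83

OH- converts HOBr to OBr-: HOBr → 0.17 mol, OBr- → 0.276 mol.
pKa = −log(2.4 × 10^-9) = 8.620
pH = pKa + log([A⁻]/[HA]) = 8.620 + log(0.276/0.17) = 8.620 +0.210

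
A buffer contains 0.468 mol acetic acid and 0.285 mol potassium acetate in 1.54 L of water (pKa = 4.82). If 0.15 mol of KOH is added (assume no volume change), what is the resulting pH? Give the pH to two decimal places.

pH = 4.96

OH- converts CH3COOH to CH3COO-: CH3COOH → 0.318 mol, CH3COO- → 0.435 mol.
Henderson–Hasselbalch with mole ratio 0.435/0.318: pH = 4.82 + (+0.136)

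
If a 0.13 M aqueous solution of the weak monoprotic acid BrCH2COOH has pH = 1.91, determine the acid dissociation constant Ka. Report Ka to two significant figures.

[H+] = 10^(-1.91) = 1.23 × 10^-2 M
At equilibrium [HA] = 0.13 − 1.23 × 10^-2 = 1.18 × 10^-1 M
Ka = [H+][A-]/[HA] = (1.23 × 10^-2)² / 1.18 × 10^-1 = 1.3 × 10^-3

Ka = 1.3 × 10^-3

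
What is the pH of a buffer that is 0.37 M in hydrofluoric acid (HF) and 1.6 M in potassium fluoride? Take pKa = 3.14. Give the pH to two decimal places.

pH = 3.78

pH = pKa + log([A⁻]/[HA]) = 3.14 + log(1.6/0.37)
pH = 3.14 + (+0.636) = 3.78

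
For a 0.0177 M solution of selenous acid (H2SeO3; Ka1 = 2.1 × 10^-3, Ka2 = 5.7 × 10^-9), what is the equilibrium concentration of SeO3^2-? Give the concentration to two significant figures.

First ionization gives [H+] ≈ [HSeO3-] = 5.14 × 10^-3 M.
Second step: Ka2 = [H+][SeO3^2-]/[HSeO3-] ≈ [SeO3^2-] (since [H+] ≈ [HSeO3-]).
So [SeO3^2-] ≈ Ka2.

5.7 × 10^-9 M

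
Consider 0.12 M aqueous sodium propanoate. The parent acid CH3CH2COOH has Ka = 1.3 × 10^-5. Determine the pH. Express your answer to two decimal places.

CH3CH2COO- is the conjugate base of the weak acid CH3CH2COOH.
Kb = Kw/Ka = 1.0×10^-14 / 1.3 × 10^-5 = 7.69 × 10^-10
From the ICE table, Kb = [OH-]²/(0.12 − [OH-]) = 7.69 × 10^-10.
Assume [OH-] ≪ 0.12: [OH-] ≈ √(7.69 × 10^-10 × 0.12) = 9.61 × 10^-6 M
pOH = 5.02, so pH = 14.00 − pOH = 8.98

pH = 8.98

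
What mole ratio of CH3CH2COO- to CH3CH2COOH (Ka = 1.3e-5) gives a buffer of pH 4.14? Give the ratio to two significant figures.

pKa = -log(1.3 × 10^-5) = 4.886
pH = pKa + log(r) ⇒ log(r) = 4.14 − 4.886 = -0.746
r = [CH3CH2COO-]/[CH3CH2COOH] = 10^(-0.746) = 0.179

ratio = 0.18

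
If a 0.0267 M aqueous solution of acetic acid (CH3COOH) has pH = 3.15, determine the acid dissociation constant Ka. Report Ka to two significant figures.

Ka = 1.9 × 10^-5

[H+] = 10^(-3.15) = 7.08 × 10^-4 M
At equilibrium [HA] = 0.0267 − 7.08 × 10^-4 = 2.60 × 10^-2 M
Ka = [H+][A-]/[HA] = (7.08 × 10^-4)² / 2.60 × 10^-2 = 1.9 × 10^-5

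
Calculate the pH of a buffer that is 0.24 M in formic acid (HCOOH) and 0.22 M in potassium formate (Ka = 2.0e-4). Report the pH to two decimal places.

pH = 3.66

pKa = −log(2.0 × 10^-4) = 3.699
Henderson–Hasselbalch: pH = pKa + log([HCOO-]/[HCOOH]) = 3.699 + log(0.22/0.24)
pH = 3.699 + (-0.038) = 3.66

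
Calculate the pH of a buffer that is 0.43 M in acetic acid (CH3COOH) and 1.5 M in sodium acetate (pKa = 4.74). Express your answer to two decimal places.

pH = 5.28

Henderson–Hasselbalch: pH = pKa + log([CH3COO-]/[CH3COOH]) = 4.74 + log(1.5/0.43)
pH = 4.74 + (+0.543) = 5.28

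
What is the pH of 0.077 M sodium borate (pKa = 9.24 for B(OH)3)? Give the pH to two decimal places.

B(OH)4- is the conjugate base of the weak acid B(OH)3.
Ka = 10^(−9.24) = 5.75 × 10^-10
Kb = Kw/Ka = 1.0×10^-14 / 5.75 × 10^-10 = 1.74 × 10^-5
Let x = [OH-] at equilibrium. Kb = x²/(0.077 − x).
Assume x ≪ 0.077: x ≈ √(1.74 × 10^-5 × 0.077) = 1.16 × 10^-3 M
pOH = 2.94, so pH = 14.00 − pOH = 11.06

pH = 11.06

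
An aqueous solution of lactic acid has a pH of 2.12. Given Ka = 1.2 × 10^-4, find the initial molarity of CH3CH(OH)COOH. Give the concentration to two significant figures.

[H+] = 10^(-2.12) = 7.59 × 10^-3 M = x
Ka = x²/(C₀ − x) ⇒ C₀ = x + x²/Ka
C₀ = 7.59 × 10^-3 + (7.59 × 10^-3)²/(1.2 × 10^-4) = 4.88 × 10^-1 M

C₀ = 4.9 × 10^-1 M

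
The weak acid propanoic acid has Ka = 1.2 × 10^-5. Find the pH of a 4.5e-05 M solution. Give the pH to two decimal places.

CH3CH2COOH ⇌ CH3CH2COO- + H+
From the ICE table, Ka = [H+]²/(4.5e-05 − [H+]) = 1.2 × 10^-5.
Here C₀/Ka ≈ 3.75, so the small-[H+] approximation fails. Use the quadratic:
[H+] = [−1.2e-05 + √(1.2e-05² + 2.16e-09)]/2 = 1.80 × 10^-5 M
pH = −log[H+] = −log(1.80 × 10^-5) = 4.74

pH = 4.74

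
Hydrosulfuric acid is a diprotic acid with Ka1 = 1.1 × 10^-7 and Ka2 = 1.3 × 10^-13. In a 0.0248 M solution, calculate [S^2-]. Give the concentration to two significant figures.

1.3 × 10^-13 M

First ionization gives [H+] ≈ [HS-] = 5.22 × 10^-5 M.
Second step: Ka2 = [H+][S^2-]/[HS-] ≈ [S^2-] (since [H+] ≈ [HS-]).
So [S^2-] ≈ Ka2.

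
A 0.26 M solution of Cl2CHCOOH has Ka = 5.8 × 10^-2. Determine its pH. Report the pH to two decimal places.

Cl2CHCOOH ⇌ Cl2CHCOO- + H+
Ka = x²/(0.26 − x) = 5.8 × 10^-2
x is not negligible relative to C₀; solve x² + 0.058·x − 0.0151 = 0.
x = (−Ka + √(Ka² + 4·Ka·C₀))/2 = 9.72 × 10^-2 M
pH = −log[H+] = −log(9.72 × 10^-2) = 1.01

pH = 1.01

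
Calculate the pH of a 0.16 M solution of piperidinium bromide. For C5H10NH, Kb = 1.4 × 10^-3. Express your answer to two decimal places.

C5H10NH2+ is the conjugate acid of the weak base C5H10NH.
Ka = Kw/Kb = 1.0×10^-14 / 1.4 × 10^-3 = 7.14 × 10^-12
Ka = [H+]²/(0.16 − [H+]) = 7.14 × 10^-12
Assume [H+] ≪ 0.16: [H+] ≈ √(7.14 × 10^-12 × 0.16) = 1.07 × 10^-6 M
pH = −log[H+] = −log(1.07 × 10^-6) = 5.97

pH = 5.97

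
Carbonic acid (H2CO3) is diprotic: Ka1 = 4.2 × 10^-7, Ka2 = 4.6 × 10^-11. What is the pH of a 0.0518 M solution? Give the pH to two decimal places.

pH = 3.83

Since Ka1 ≫ Ka2, the first ionization dominates [H+].
Ka1 = x²/(0.0518 − x) = 4.2 × 10^-7
x ≈ √(4.2 × 10^-7 × 0.0518) = 1.47 × 10^-4 M
pH = −log(1.47 × 10^-4) = 3.83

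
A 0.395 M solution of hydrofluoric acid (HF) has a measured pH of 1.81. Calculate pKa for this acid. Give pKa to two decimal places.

[H+] = 10^(-1.81) = 1.55 × 10^-2 M
At equilibrium [HA] = 0.395 − 1.55 × 10^-2 = 3.80 × 10^-1 M
Ka = [H+][A-]/[HA] = (1.55 × 10^-2)² / 3.80 × 10^-1 = 6.32 × 10^-4
pKa = -log(6.32 × 10^-4) = 3.20

pKa = 3.20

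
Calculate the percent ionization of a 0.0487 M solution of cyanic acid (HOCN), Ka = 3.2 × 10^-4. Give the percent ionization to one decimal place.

7.8%

HOCN ⇌ OCN- + H+; let x = [H+] at equilibrium.
Solve x² + 0.00032x − 1.56e-05 = 0 → x = 3.79 × 10^-3 M
Fraction ionized = 3.79 × 10^-3 / 0.0487 = 0.0778 → 7.8%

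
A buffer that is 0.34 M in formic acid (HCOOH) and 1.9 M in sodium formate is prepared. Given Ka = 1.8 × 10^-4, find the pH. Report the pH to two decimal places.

pH = 4.49

pKa = −log(1.8 × 10^-4) = 3.745
Henderson–Hasselbalch: pH = pKa + log([HCOO-]/[HCOOH]) = 3.745 + log(1.9/0.34)
pH = 3.745 + (+0.747) = 4.49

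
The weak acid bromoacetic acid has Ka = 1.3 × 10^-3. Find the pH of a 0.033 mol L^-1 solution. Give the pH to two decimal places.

pH = 2.23

BrCH2COOH ⇌ BrCH2COO- + H+
From the ICE table, Ka = [H+]²/(0.033 − [H+]) = 1.3 × 10^-3.
[H+] is not negligible relative to C₀; solve [H+]² + 0.0013·[H+] − 4.29e-05 = 0.
[H+] = (−Ka + √(Ka² + 4·Ka·C₀))/2 = 5.93 × 10^-3 M
pH = −log[H+] = −log(5.93 × 10^-3) = 2.23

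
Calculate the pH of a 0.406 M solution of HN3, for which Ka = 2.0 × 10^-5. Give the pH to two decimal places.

HN3 ⇌ N3- + H+
From the ICE table, Ka = x²/(0.406 − x) = 2.0 × 10^-5.
Assume x ≪ 0.406: x ≈ √(2.0 × 10^-5 × 0.406) = 2.85 × 10^-3 M
Check: 0.7% ionized — well under 5%, approximation valid.
pH = −log[H+] = −log(2.85 × 10^-3) = 2.55

pH = 2.55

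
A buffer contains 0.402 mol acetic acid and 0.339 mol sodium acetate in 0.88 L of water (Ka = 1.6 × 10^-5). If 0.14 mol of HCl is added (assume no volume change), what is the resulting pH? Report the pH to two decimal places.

Added H+ converts CH3COO- to CH3COOH: CH3COOH → 0.542 mol, CH3COO- → 0.199 mol.
pKa = −log(1.6 × 10^-5) = 4.796
pH = pKa + log([A⁻]/[HA]) = 4.796 + log(0.199/0.542) = 4.796 -0.435

pH = 4.36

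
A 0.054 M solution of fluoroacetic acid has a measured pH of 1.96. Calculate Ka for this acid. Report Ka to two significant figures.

Ka = 2.8 × 10^-3

[H+] = 10^(-1.96) = 1.10 × 10^-2 M
At equilibrium [HA] = 0.054 − 1.10 × 10^-2 = 4.30 × 10^-2 M
Ka = [H+][A-]/[HA] = (1.10 × 10^-2)² / 4.30 × 10^-2 = 2.8 × 10^-3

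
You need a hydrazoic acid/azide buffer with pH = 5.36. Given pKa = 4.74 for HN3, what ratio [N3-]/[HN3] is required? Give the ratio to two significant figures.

pH = pKa + log(r) ⇒ log(r) = 5.36 − 4.74 = +0.62
r = [N3-]/[HN3] = 10^(+0.62) = 4.17

ratio = 4.2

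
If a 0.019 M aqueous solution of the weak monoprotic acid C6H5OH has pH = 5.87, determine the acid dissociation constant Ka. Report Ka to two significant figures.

Ka = 9.6 × 10^-11

[H+] = 10^(-5.87) = 1.35 × 10^-6 M
At equilibrium [HA] = 0.019 − 1.35 × 10^-6 = 1.90 × 10^-2 M
Ka = [H+][A-]/[HA] = (1.35 × 10^-6)² / 1.90 × 10^-2 = 9.6 × 10^-11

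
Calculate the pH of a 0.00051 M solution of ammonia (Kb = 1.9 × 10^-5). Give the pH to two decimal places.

NH3 + H2O ⇌ NH4+ + OH-
Kb = x²/(0.00051 − x) = 1.9 × 10^-5
The 5% rule fails; solving x² + Kb·x − Kb·C₀ = 0 exactly:
x = (−Kb + √(Kb² + 4·Kb·C₀))/2 = 8.94 × 10^-5 M
pOH = 4.05, so pH = 14.00 − pOH = 9.95

pH = 9.95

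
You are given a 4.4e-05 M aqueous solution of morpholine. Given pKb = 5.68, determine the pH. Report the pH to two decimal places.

pH = 8.93

C4H8ONH + H2O ⇌ C4H8ONH2+ + OH-
Kb = 10^(−5.68) = 2.09 × 10^-6
From the ICE table, Kb = x²/(4.4e-05 − x) = 2.09 × 10^-6.
x is not negligible relative to C₀; solve x² + 2.09e-06·x − 9.2e-11 = 0.
x = (−Kb + √(Kb² + 4·Kb·C₀))/2 = 8.60 × 10^-6 M
pOH = 5.07, so pH = 14.00 − pOH = 8.93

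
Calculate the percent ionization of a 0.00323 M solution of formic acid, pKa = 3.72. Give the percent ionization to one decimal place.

HCOOH ⇌ HCOO- + H+; let x = [H+] at equilibrium.
Ka = 10^(−3.72) = 1.91 × 10^-4
Ka = x²/(C₀ − x); solving the quadratic gives x = 6.96 × 10^-4 M.
Fraction ionized = 6.96 × 10^-4 / 0.00323 = 0.2155 → 21.5%

21.5%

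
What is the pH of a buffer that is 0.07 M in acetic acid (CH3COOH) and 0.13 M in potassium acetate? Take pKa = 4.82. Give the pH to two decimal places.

Using pH = pKa + log([base]/[acid]) with [base]/[acid] = 0.13/0.07:
pH = 4.82 + (+0.269) = 5.09

pH = 5.09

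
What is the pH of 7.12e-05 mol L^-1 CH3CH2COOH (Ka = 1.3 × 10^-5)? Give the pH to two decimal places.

pH = 4.61

CH3CH2COOH ⇌ CH3CH2COO- + H+
Ka = [H+]²/(7.12e-05 − [H+]) = 1.3 × 10^-5
The 5% rule fails; solving [H+]² + Ka·[H+] − Ka·C₀ = 0 exactly:
[H+] = (−Ka + √(Ka² + 4·Ka·C₀))/2 = 2.46 × 10^-5 M
pH = −log[H+] = −log(2.46 × 10^-5) = 4.61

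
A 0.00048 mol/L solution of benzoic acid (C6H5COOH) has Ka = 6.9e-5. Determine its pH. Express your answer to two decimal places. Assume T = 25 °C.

C6H5COOH ⇌ C6H5COO- + H+
From the ICE table, Ka = [H+]²/(0.00048 − [H+]) = 6.9 × 10^-5.
The 5% rule fails; solving [H+]² + Ka·[H+] − Ka·C₀ = 0 exactly:
[H+] = (−Ka + √(Ka² + 4·Ka·C₀))/2 = 1.51 × 10^-4 M
pH = −log[H+] = −log(1.51 × 10^-4) = 3.82

pH = 3.82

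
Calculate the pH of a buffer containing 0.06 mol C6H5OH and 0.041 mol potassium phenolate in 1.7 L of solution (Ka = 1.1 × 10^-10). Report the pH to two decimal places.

pKa = −log(1.1 × 10^-10) = 9.959
Using pH = pKa + log([base]/[acid]) with [base]/[acid] = 0.041/0.06:
pH = 9.959 + (-0.165) = 9.79

pH = 9.79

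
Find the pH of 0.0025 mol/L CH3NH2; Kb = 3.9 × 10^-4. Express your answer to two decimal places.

CH3NH2 + H2O ⇌ CH3NH3+ + OH-
Kb = x²/(0.0025 − x) = 3.9 × 10^-4
The 5% rule fails; solving x² + Kb·x − Kb·C₀ = 0 exactly:
x = [−0.00039 + √(0.00039² + 3.9e-06)]/2 = 8.11 × 10^-4 M
pOH = −log(8.11 × 10^-4) = 3.09; pH = 14.00 − 3.09 = 10.91

pH = 10.91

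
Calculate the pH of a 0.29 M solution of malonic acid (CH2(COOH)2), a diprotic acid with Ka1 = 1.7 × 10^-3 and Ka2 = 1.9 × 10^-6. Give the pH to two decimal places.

pH = 1.67

Since Ka1 ≫ Ka2, the first ionization dominates [H+].
Ka1 = x²/(0.29 − x) = 1.7 × 10^-3
Solving the quadratic: x = (−Ka1 + √(Ka1² + 4·Ka1·C₀))/2 = 2.14 × 10^-2 M
pH = −log(2.14 × 10^-2) = 1.67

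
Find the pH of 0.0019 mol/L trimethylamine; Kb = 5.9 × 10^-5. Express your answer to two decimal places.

pH = 10.49

(CH3)3N + H2O ⇌ (CH3)3NH+ + OH-
From the ICE table, Kb = [OH-]²/(0.0019 − [OH-]) = 5.9 × 10^-5.
[OH-] is not negligible relative to C₀; solve [OH-]² + 5.9e-05·[OH-] − 1.12e-07 = 0.
[OH-] = (−Kb + √(Kb² + 4·Kb·C₀))/2 = 3.07 × 10^-4 M
pOH = −log(3.07 × 10^-4) = 3.51; pH = 14.00 − 3.51 = 10.49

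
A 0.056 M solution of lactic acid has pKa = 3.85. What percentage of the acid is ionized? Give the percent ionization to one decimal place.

CH3CH(OH)COOH ⇌ CH3CH(OH)COO- + H+; let x = [H+] at equilibrium.
Ka = 10^(−3.85) = 1.41 × 10^-4
Solve x² + 0.000141x − 7.9e-06 = 0 → x = 2.74 × 10^-3 M
Fraction ionized = 2.74 × 10^-3 / 0.056 = 0.0489 → 4.9%

4.9%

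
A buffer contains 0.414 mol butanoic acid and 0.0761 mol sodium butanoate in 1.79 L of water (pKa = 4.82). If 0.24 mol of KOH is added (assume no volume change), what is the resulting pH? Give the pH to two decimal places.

After neutralization: n(CH3(CH2)2COOH) = 0.174 mol, n(CH3(CH2)2COO-) = 0.316 mol.
pH = pKa + log(n_CH3(CH2)2COO-/n_CH3(CH2)2COOH) = 4.82 + log(0.316/0.174) = 4.82 + (+0.259)

pH = 5.08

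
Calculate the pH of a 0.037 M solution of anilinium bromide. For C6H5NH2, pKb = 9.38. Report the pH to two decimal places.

pH = 3.03

C6H5NH3+ is the conjugate acid of the weak base C6H5NH2.
Kb = 10^(−9.38) = 4.17 × 10^-10
Ka = Kw/Kb = 1.0×10^-14 / 4.17 × 10^-10 = 2.40 × 10^-5
Ka = [H+]²/(0.037 − [H+]) = 2.40 × 10^-5
Assume [H+] ≪ 0.037: [H+] ≈ √(2.40 × 10^-5 × 0.037) = 9.42 × 10^-4 M
pH = −log[H+] = −log(9.42 × 10^-4) = 3.03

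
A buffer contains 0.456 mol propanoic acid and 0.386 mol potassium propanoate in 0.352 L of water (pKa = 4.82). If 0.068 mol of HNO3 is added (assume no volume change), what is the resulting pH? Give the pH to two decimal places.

pH = 4.60

After neutralization: n(CH3CH2COOH) = 0.524 mol, n(CH3CH2COO-) = 0.318 mol.
Henderson–Hasselbalch with mole ratio 0.318/0.524: pH = 4.82 + (-0.217)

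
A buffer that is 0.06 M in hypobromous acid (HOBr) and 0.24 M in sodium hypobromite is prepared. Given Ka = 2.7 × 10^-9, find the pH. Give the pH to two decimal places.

pKa = −log(2.7 × 10^-9) = 8.569
pH = pKa + log([A⁻]/[HA]) = 8.569 + log(0.24/0.06)
pH = 8.569 + (+0.602) = 9.17

pH = 9.17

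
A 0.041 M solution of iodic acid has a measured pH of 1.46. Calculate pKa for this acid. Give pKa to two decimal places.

[H+] = 10^(-1.46) = 3.47 × 10^-2 M
At equilibrium [HA] = 0.041 − 3.47 × 10^-2 = 6.30 × 10^-3 M
Ka = [H+][A-]/[HA] = (3.47 × 10^-2)² / 6.30 × 10^-3 = 1.91 × 10^-1
pKa = -log(1.91 × 10^-1) = 0.72

pKa = 0.72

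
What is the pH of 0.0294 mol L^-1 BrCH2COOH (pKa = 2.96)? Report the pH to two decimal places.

pH = 2.29

BrCH2COOH ⇌ BrCH2COO- + H+
Ka = 10^(−2.96) = 1.10 × 10^-3
Ka = [H+]²/(0.0294 − [H+]) = 1.10 × 10^-3
[H+] is not negligible relative to C₀; solve [H+]² + 0.0011·[H+] − 3.23e-05 = 0.
[H+] = (−Ka + √(Ka² + 4·Ka·C₀))/2 = 5.16 × 10^-3 M
pH = −log[H+] = −log(5.16 × 10^-3) = 2.29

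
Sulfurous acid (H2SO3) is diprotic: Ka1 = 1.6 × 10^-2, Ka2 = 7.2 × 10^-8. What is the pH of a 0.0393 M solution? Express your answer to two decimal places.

Ka1 ≫ Ka2, so treat the first dissociation as the only significant source of H+.
Ka1 = x²/(0.0393 − x) = 1.6 × 10^-2
Solving the quadratic: x = (−Ka1 + √(Ka1² + 4·Ka1·C₀))/2 = 1.83 × 10^-2 M
pH = −log(1.83 × 10^-2) = 1.74

pH = 1.74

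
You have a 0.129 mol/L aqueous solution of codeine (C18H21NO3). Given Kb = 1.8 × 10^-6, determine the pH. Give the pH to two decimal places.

pH = 10.68

C18H21NO3 + H2O ⇌ C18H22NO3+ + OH-
Kb = [OH-]²/(0.129 − [OH-]) = 1.8 × 10^-6
Neglecting [OH-] in the denominator: [OH-] = √(1.8 × 10^-6 × 0.129) = 4.82 × 10^-4 M
pOH = 3.32, so pH = 14.00 − pOH = 10.68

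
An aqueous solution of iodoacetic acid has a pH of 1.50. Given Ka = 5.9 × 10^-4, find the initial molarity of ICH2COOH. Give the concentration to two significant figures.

C₀ = 1.7 M

[H+] = 10^(-1.50) = 3.16 × 10^-2 M = x
Ka = x²/(C₀ − x) ⇒ C₀ = x + x²/Ka
C₀ = 3.16 × 10^-2 + (3.16 × 10^-2)²/(5.9 × 10^-4) = 1.72 M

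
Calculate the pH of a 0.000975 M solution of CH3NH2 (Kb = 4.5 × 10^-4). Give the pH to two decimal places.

CH3NH2 + H2O ⇌ CH3NH3+ + OH-
Kb = [OH-]²/(0.000975 − [OH-]) = 4.5 × 10^-4
The 5% rule fails; solving [OH-]² + Kb·[OH-] − Kb·C₀ = 0 exactly:
[OH-] = (−Kb + √(Kb² + 4·Kb·C₀))/2 = 4.75 × 10^-4 M
pOH = −log(4.75 × 10^-4) = 3.32; pH = 14.00 − 3.32 = 10.68

pH = 10.68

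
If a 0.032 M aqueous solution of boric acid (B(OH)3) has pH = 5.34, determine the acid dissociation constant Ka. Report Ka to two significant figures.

Ka = 6.5 × 10^-10

[H+] = 10^(-5.34) = 4.57 × 10^-6 M
At equilibrium [HA] = 0.032 − 4.57 × 10^-6 = 3.20 × 10^-2 M
Ka = [H+][A-]/[HA] = (4.57 × 10^-6)² / 3.20 × 10^-2 = 6.5 × 10^-10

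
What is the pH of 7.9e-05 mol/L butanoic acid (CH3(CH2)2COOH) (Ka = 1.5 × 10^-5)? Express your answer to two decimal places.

pH = 4.56

CH3(CH2)2COOH ⇌ CH3(CH2)2COO- + H+
Ka = [H+]²/(7.9e-05 − [H+]) = 1.5 × 10^-5
[H+] is not negligible relative to C₀; solve [H+]² + 1.5e-05·[H+] − 1.18e-09 = 0.
[H+] = (−Ka + √(Ka² + 4·Ka·C₀))/2 = 2.77 × 10^-5 M
pH = −log[H+] = −log(2.77 × 10^-5) = 4.56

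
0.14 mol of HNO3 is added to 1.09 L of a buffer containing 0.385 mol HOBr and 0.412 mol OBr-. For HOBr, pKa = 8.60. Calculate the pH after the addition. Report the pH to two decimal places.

After neutralization: n(HOBr) = 0.525 mol, n(OBr-) = 0.272 mol.
pH = pKa + log(n_OBr-/n_HOBr) = 8.60 + log(0.272/0.525) = 8.60 + (-0.286)

pH = 8.31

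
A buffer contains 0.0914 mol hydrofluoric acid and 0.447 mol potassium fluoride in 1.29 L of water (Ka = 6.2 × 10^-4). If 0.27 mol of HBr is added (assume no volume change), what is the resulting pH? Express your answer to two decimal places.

pH = 2.90

Added H+ converts F- to HF: HF → 0.361 mol, F- → 0.177 mol.
pKa = −log(6.2 × 10^-4) = 3.208
pH = pKa + log([A⁻]/[HA]) = 3.208 + log(0.177/0.361) = 3.208 -0.310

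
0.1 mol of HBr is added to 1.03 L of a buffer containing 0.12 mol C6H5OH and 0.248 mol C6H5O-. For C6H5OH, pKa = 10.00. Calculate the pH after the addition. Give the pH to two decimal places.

After neutralization: n(C6H5OH) = 0.22 mol, n(C6H5O-) = 0.148 mol.
Henderson–Hasselbalch with mole ratio 0.148/0.22: pH = 10.00 + (-0.172)

pH = 9.83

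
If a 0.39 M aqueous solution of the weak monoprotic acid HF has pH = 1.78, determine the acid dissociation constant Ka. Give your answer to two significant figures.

[H+] = 10^(-1.78) = 1.66 × 10^-2 M
At equilibrium [HA] = 0.39 − 1.66 × 10^-2 = 3.73 × 10^-1 M
Ka = [H+][A-]/[HA] = (1.66 × 10^-2)² / 3.73 × 10^-1 = 7.4 × 10^-4

Ka = 7.4 × 10^-4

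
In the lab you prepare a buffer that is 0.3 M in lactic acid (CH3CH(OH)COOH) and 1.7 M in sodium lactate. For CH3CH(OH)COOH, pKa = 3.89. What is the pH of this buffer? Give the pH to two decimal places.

Using pH = pKa + log([base]/[acid]) with [base]/[acid] = 1.7/0.3:
pH = 3.89 + (+0.753) = 4.64

pH = 4.64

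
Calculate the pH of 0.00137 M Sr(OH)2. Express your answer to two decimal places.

pH = 11.44

Sr(OH)2 is a strong base (each formula unit releases 2 OH-); [OH-] = 0.00274 M.
pOH = -log(0.00274) = 2.56
pH = 14.00 - 2.56 = 11.44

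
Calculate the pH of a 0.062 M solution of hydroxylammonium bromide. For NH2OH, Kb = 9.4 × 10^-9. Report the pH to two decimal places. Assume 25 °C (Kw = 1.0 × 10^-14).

NH3OH+ is the conjugate acid of the weak base NH2OH.
Ka = Kw/Kb = 1.0×10^-14 / 9.4 × 10^-9 = 1.06 × 10^-6
Let x = [H+] at equilibrium. Ka = x²/(0.062 − x).
Assume x ≪ 0.062: x ≈ √(1.06 × 10^-6 × 0.062) = 2.56 × 10^-4 M
pH = −log(2.56 × 10^-4) = 3.59

pH = 3.59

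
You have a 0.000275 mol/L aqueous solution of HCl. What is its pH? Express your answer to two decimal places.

pH = 3.56

HCl is a strong acid and dissociates completely, so [H+] = 0.000275 M.
pH = -log(0.000275) = 3.56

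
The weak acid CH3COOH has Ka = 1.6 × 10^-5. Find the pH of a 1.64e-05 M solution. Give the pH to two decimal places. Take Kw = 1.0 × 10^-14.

CH3COOH ⇌ CH3COO- + H+
Ka = [H+]²/(1.64e-05 − [H+]) = 1.6 × 10^-5
[H+] is not negligible relative to C₀; solve [H+]² + 1.6e-05·[H+] − 2.62e-10 = 0.
[H+] = (−Ka + √(Ka² + 4·Ka·C₀))/2 = 1.01 × 10^-5 M
pH = −log[H+] = −log(1.01 × 10^-5) = 5.00

pH = 5.00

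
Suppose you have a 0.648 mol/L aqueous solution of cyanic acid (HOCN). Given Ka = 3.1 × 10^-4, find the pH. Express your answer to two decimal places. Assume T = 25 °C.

pH = 1.85

HOCN ⇌ OCN- + H+
From the ICE table, Ka = [H+]²/(0.648 − [H+]) = 3.1 × 10^-4.
Neglecting [H+] in the denominator: [H+] = √(3.1 × 10^-4 × 0.648) = 1.42 × 10^-2 M
([H+]/C₀ = 2.2% < 5%, so the approximation holds.)
pH = −log[H+] = −log(1.42 × 10^-2) = 1.85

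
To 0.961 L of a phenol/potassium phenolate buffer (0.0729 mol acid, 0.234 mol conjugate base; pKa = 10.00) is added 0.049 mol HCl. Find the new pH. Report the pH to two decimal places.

pH = 10.18

After neutralization: n(C6H5OH) = 0.122 mol, n(C6H5O-) = 0.185 mol.
Henderson–Hasselbalch with mole ratio 0.185/0.122: pH = 10.00 + (+0.181)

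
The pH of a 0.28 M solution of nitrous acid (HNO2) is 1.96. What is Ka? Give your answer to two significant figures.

Ka = 4.5 × 10^-4

[H+] = 10^(-1.96) = 1.10 × 10^-2 M
At equilibrium [HA] = 0.28 − 1.10 × 10^-2 = 2.69 × 10^-1 M
Ka = [H+][A-]/[HA] = (1.10 × 10^-2)² / 2.69 × 10^-1 = 4.5 × 10^-4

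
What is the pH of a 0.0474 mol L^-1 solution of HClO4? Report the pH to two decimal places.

HClO4 is a strong acid and dissociates completely, so [H+] = 0.0474 M.
pH = -log(0.0474) = 1.32

pH = 1.32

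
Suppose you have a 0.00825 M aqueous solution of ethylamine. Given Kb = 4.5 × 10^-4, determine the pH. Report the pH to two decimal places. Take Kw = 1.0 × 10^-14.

pH = 11.23

C2H5NH2 + H2O ⇌ C2H5NH3+ + OH-
Kb = [OH-]²/(0.00825 − [OH-]) = 4.5 × 10^-4
Here C₀/Kb ≈ 18.3, so the small-[OH-] approximation fails. Use the quadratic:
[OH-] = [−0.00045 + √(0.00045² + 1.49e-05)]/2 = 1.71 × 10^-3 M
pOH = −log(1.71 × 10^-3) = 2.77; pH = 14.00 − 2.77 = 11.23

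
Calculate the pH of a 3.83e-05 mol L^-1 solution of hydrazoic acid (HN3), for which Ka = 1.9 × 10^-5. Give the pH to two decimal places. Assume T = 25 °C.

pH = 4.72

HN3 ⇌ N3- + H+
Ka = [H+]²/(3.83e-05 − [H+]) = 1.9 × 10^-5
Here C₀/Ka ≈ 2.02, so the small-[H+] approximation fails. Use the quadratic:
[H+] = (−Ka + √(Ka² + 4·Ka·C₀))/2 = 1.91 × 10^-5 M
pH = −log(1.91 × 10^-5) = 4.72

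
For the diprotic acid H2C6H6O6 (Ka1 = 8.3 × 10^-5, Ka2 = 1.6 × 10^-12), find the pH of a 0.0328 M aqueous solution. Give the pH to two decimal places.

pH = 2.79

Ka1 ≫ Ka2, so treat the first dissociation as the only significant source of H+.
Ka1 = x²/(0.0328 − x) = 8.3 × 10^-5
Solving the quadratic: x = (−Ka1 + √(Ka1² + 4·Ka1·C₀))/2 = 1.61 × 10^-3 M
pH = −log(1.61 × 10^-3) = 2.79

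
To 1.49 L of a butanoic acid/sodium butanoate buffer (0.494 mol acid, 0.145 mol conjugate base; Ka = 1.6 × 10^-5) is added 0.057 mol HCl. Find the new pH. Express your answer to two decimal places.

pH = 4.00

After neutralization: n(CH3(CH2)2COOH) = 0.551 mol, n(CH3(CH2)2COO-) = 0.088 mol.
pKa = −log(1.6 × 10^-5) = 4.796
pH = pKa + log([A⁻]/[HA]) = 4.796 + log(0.088/0.551) = 4.796 -0.797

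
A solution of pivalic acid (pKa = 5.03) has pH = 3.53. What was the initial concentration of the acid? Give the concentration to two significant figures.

[H+] = 10^(-3.53) = 2.95 × 10^-4 M = x
Ka = 10^(−5.03) = 9.33 × 10^-6
Ka = x²/(C₀ − x) ⇒ C₀ = x + x²/Ka
C₀ = 2.95 × 10^-4 + (2.95 × 10^-4)²/(9.33 × 10^-6) = 9.62 × 10^-3 M

C₀ = 9.6 × 10^-3 M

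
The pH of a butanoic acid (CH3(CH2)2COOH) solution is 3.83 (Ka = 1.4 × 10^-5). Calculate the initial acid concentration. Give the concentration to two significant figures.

[H+] = 10^(-3.83) = 1.48 × 10^-4 M = x
Ka = x²/(C₀ − x) ⇒ C₀ = x + x²/Ka
C₀ = 1.48 × 10^-4 + (1.48 × 10^-4)²/(1.4 × 10^-5) = 1.71 × 10^-3 M

C₀ = 1.7 × 10^-3 M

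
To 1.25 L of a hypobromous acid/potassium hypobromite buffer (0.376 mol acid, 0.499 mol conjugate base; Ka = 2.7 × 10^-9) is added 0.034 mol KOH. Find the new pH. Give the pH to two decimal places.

pH = 8.76

OH- converts HOBr to OBr-: HOBr → 0.342 mol, OBr- → 0.533 mol.
pKa = −log(2.7 × 10^-9) = 8.569
pH = pKa + log([A⁻]/[HA]) = 8.569 + log(0.533/0.342) = 8.569 +0.193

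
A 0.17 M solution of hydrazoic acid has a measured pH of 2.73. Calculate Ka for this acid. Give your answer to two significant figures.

[H+] = 10^(-2.73) = 1.86 × 10^-3 M
At equilibrium [HA] = 0.17 − 1.86 × 10^-3 = 1.68 × 10^-1 M
Ka = [H+][A-]/[HA] = (1.86 × 10^-3)² / 1.68 × 10^-1 = 2.1 × 10^-5

Ka = 2.1 × 10^-5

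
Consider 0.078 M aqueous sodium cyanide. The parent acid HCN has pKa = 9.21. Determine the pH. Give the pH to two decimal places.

CN- is the conjugate base of the weak acid HCN.
Ka = 10^(−9.21) = 6.17 × 10^-10
Kb = Kw/Ka = 1.0×10^-14 / 6.17 × 10^-10 = 1.62 × 10^-5
From the ICE table, Kb = x²/(0.078 − x) = 1.62 × 10^-5.
Assume x ≪ 0.078: x ≈ √(1.62 × 10^-5 × 0.078) = 1.12 × 10^-3 M
(x/C₀ = 1.4% < 5%, so the approximation holds.)
pOH = 2.95, so pH = 14.00 − pOH = 11.05

pH = 11.05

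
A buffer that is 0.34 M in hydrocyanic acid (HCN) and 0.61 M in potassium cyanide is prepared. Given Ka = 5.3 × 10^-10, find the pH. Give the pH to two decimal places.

pH = 9.53

pKa = −log(5.3 × 10^-10) = 9.276
Using pH = pKa + log([base]/[acid]) with [base]/[acid] = 0.61/0.34:
pH = 9.276 + (+0.254) = 9.53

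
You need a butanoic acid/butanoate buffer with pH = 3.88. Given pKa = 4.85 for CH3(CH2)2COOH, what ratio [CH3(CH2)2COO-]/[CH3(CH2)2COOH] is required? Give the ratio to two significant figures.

ratio = 0.11

pH = pKa + log(r) ⇒ log(r) = 3.88 − 4.85 = -0.97
r = [CH3(CH2)2COO-]/[CH3(CH2)2COOH] = 10^(-0.97) = 0.107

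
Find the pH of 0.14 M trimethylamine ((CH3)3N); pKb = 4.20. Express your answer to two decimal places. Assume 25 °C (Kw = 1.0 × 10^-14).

pH = 11.47

(CH3)3N + H2O ⇌ (CH3)3NH+ + OH-
Kb = 10^(−4.20) = 6.31 × 10^-5
Kb = x²/(0.14 − x) = 6.31 × 10^-5
Neglecting x in the denominator: x = √(6.31 × 10^-5 × 0.14) = 2.97 × 10^-3 M
(x/C₀ = 2.1% < 5%, so the approximation holds.)
pOH = 2.53, so pH = 14.00 − pOH = 11.47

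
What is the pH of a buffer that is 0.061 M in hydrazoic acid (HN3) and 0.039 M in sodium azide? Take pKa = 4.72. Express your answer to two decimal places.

Using pH = pKa + log([base]/[acid]) with [base]/[acid] = 0.039/0.061:
pH = 4.72 + (-0.194) = 4.53

pH = 4.53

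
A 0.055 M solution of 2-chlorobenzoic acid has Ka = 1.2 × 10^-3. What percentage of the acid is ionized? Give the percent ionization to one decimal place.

13.7%

ClC6H4COOH ⇌ ClC6H4COO- + H+; let x = [H+] at equilibrium.
Solve x² + 0.0012x − 6.6e-05 = 0 → x = 7.55 × 10^-3 M
% ionization = x/C₀ × 100% = 7.55 × 10^-3/0.055 × 100% = 13.7%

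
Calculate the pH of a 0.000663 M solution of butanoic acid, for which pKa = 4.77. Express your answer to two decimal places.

CH3(CH2)2COOH ⇌ CH3(CH2)2COO- + H+
Ka = 10^(−4.77) = 1.70 × 10^-5
Ka = [H+]²/(0.000663 − [H+]) = 1.70 × 10^-5
Here C₀/Ka ≈ 39, so the small-[H+] approximation fails. Use the quadratic:
[H+] = (−Ka + √(Ka² + 4·Ka·C₀))/2 = 9.80 × 10^-5 M
pH = −log[H+] = −log(9.80 × 10^-5) = 4.01

pH = 4.01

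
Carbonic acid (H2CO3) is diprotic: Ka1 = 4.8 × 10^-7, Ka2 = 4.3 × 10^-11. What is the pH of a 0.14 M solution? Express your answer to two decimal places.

Since Ka1 ≫ Ka2, the first ionization dominates [H+].
Ka1 = x²/(0.14 − x) = 4.8 × 10^-7
x ≈ √(4.8 × 10^-7 × 0.14) = 2.59 × 10^-4 M
pH = −log(2.59 × 10^-4) = 3.59

pH = 3.59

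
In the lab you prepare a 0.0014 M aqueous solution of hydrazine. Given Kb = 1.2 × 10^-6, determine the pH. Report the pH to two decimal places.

N2H4 + H2O ⇌ N2H5+ + OH-
Kb = [OH-]²/(0.0014 − [OH-]) = 1.2 × 10^-6
Since Kb ≪ C₀, [OH-] ≈ √(Kb·C₀) = 4.10 × 10^-5 M.
([OH-]/C₀ = 2.9% < 5%, so the approximation holds.)
pOH = −log(4.10 × 10^-5) = 4.39; pH = 14.00 − 4.39 = 9.61

pH = 9.61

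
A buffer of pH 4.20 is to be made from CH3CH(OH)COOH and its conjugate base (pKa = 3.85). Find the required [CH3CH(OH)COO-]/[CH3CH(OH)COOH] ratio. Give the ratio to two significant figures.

pH = pKa + log(r) ⇒ log(r) = 4.20 − 3.85 = +0.35
r = [CH3CH(OH)COO-]/[CH3CH(OH)COOH] = 10^(+0.35) = 2.24

ratio = 2.2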